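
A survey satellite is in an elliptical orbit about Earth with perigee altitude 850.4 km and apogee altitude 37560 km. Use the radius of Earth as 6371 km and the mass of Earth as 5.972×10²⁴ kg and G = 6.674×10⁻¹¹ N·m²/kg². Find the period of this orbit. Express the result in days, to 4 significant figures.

T ≈ 0.4712 days

μ = GM = 6.674×10⁻¹¹ × 5.972×10²⁴ = 3.986×10¹⁴ m³/s².
r_p = 6371 + 850.4 = 7221.4 km = 7.2214×10⁶ m.
r_a = 6371 + 37560 = 43931 km = 4.3931×10⁷ m.
Semi-major axis a = (r_p + r_a)/2 = (7221.4 + 43931)/2 = 25576 km = 2.558×10⁷ m.
By Kepler's third law T = 2π√(a³/μ) = 2π × 6.479×10³ = 4.071×10⁴ s.
= 0.4712 days.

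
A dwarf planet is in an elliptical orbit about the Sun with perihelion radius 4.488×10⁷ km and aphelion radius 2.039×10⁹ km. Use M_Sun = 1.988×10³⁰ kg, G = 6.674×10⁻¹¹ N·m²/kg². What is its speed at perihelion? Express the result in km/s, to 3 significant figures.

μ = GM = 6.674×10⁻¹¹ × 1.988×10³⁰ = 1.327×10²⁰ m³/s².
Semi-major axis a = (r_p + r_a)/2 = 1.0419×10⁹ km = 1.042×10¹² m.
Vis-viva: v² = μ(2/r − 1/a) = 1.327×10²⁰ × (4.456×10⁻¹¹ − 9.597×10⁻¹³) = 5.785×10⁹ m²/s².
v = 76060 m/s = 76.06 km/s.

v ≈ 76.1 km/s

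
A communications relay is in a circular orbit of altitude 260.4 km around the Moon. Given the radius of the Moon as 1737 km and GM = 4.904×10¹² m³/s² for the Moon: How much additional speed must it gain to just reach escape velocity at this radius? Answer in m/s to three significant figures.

Δv ≈ 649 m/s

r = 1737 + 260.4 = 1997.4 km = 1.9974×10⁶ m.
Circular speed v_c = √(μ/r) = 1567 m/s.
Escape speed v_esc = √(2μ/r) = √2 × v_c = 2216 m/s.
Δv = v_esc − v_c = 649.0 m/s.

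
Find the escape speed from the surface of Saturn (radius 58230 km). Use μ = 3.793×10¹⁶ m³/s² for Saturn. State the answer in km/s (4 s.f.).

r = R = 5.823×10⁷ m.
Escape speed v_esc = √(2μ/r) = √(2 × 3.793×10¹⁶ / 5.823×10⁷) = √(1.303×10⁹) = 36090 m/s.
= 36.09 km/s.

v_esc ≈ 36.09 km/s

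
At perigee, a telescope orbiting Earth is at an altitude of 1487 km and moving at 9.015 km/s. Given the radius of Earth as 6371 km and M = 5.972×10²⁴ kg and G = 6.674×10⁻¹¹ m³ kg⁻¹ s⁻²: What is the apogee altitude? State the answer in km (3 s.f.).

μ = GM = 6.674×10⁻¹¹ × 5.972×10²⁴ = 3.986×10¹⁴ m³/s².
r_p = 6371 + 1487 = 7858.0 km = 7.858×10⁶ m.
Specific energy ε = v²/2 − μ/r = -1.009×10⁷ J/kg, so a = −μ/(2ε) = 1.976×10⁷ m.
The apsides satisfy r_p + r_a = 2a, so the apogee radius is 2a − r_p = 3.166×10⁷ m = 31657 km.
Apogee altitude = 31657 − 6371 = 25286 km.

apogee altitude ≈ 25300 km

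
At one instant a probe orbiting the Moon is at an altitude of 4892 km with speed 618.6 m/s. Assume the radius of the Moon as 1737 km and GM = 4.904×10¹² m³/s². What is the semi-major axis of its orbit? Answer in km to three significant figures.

r = 1737 + 4892 = 6629.0 km = 6.629×10⁶ m.
Vis-viva rearranged: 1/a = 2/r − v²/μ = 3.017×10⁻⁷ − 7.803×10⁻⁸ = 2.237×10⁻⁷ m⁻¹.
a = 4.471×10⁶ m = 4470.8 km.

a ≈ 4470 km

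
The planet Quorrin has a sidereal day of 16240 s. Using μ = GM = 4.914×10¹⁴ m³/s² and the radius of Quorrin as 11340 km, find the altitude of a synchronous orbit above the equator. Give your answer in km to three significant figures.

h_sync ≈ 3520 km

A synchronous orbit has period T, so by Kepler's third law a = (μT²/4π²)^(1/3).
μT²/4π² = 4.914×10¹⁴ × (1.624×10⁴)² / 39.48 = 3.283×10²¹ m³.
a = 1.486×10⁷ m = 14862 km.
Altitude h = a − R = 14862 − 11340 = 3522.2 km.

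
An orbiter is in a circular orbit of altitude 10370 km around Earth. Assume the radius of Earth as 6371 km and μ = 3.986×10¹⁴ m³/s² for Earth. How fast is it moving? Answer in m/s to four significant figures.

v ≈ 4880 m/s

r = 6371 + 10370 = 16741 km = 1.6741×10⁷ m.
For a circular orbit v = √(μ/r) = √(3.986×10¹⁴ / 1.674×10⁷) = √(2.381×10⁷) = 4880 m/s.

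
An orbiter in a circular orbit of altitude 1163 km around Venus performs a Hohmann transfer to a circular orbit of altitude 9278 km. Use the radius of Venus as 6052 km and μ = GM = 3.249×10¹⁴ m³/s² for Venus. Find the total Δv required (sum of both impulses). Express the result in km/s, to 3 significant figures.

Δv_total ≈ 2.04 km/s

r₁ = 6052 + 1163 = 7215.0 km = 7.2150×10⁶ m.
r₂ = 6052 + 9278 = 15330 km = 1.5330×10⁷ m.
Transfer ellipse a_t = (r₁ + r₂)/2 = 1.127×10⁷ m.
At r₁: circular v_c1 = √(μ/r₁) = 6711 m/s; transfer-periapsis v_p = √[μ(2/r₁ − 1/a_t)] = 7826 m/s.
Δv₁ = v_p − v_c1 = 1115 m/s.
At r₂: circular v_c2 = √(μ/r₂) = 4604 m/s; transfer-apoapsis v_a = √[μ(2/r₂ − 1/a_t)] = 3683 m/s.
Δv₂ = v_c2 − v_a = 920.6 m/s.
Total Δv = Δv₁ + Δv₂ = 2036 m/s = 2.036 km/s.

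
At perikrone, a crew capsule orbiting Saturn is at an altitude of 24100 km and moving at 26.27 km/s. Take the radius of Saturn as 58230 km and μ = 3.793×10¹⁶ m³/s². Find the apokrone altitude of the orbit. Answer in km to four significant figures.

r_p = 58230 + 24100 = 82330 km = 8.233×10⁷ m.
Specific energy ε = v²/2 − μ/r = -1.157×10⁸ J/kg, so a = −μ/(2ε) = 1.640×10⁸ m.
The apsides satisfy r_p + r_a = 2a, so the apokrone radius is 2a − r_p = 2.456×10⁸ m = 2.4564×10⁵ km.
Apokrone altitude = 2.4564×10⁵ − 58230 = 1.8741×10⁵ km.

apokrone altitude ≈ 1.874×10⁵ km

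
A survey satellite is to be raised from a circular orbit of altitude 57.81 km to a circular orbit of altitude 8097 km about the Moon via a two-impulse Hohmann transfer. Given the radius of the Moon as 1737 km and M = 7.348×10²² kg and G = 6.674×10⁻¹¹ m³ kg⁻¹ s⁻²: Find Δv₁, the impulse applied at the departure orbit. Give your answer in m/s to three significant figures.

Δv ≈ 497 m/s

μ = GM = 6.674×10⁻¹¹ × 7.348×10²² = 4.904×10¹² m³/s².
r₁ = 1737 + 57.81 = 1794.8 km = 1.7948×10⁶ m.
r₂ = 1737 + 8097 = 9834.0 km = 9.8340×10⁶ m.
Transfer ellipse a_t = (r₁ + r₂)/2 = 5.814×10⁶ m.
At r₁: circular v_c1 = √(μ/r₁) = 1653 m/s; transfer-perilune v_p = √[μ(2/r₁ − 1/a_t)] = 2150 m/s.
Δv₁ = v_p − v_c1 = 496.7 m/s.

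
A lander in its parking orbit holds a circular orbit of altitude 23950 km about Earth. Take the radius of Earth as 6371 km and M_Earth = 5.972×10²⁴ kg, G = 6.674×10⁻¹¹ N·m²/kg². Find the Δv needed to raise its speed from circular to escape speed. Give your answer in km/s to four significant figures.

Δv ≈ 1.502 km/s

μ = GM = 6.674×10⁻¹¹ × 5.972×10²⁴ = 3.986×10¹⁴ m³/s².
r = 6371 + 23950 = 30321 km = 3.0321×10⁷ m.
Circular speed v_c = √(μ/r) = 3626 m/s.
Escape speed v_esc = √(2μ/r) = √2 × v_c = 5127 m/s.
Δv = v_esc − v_c = 1502 m/s = 1.502 km/s.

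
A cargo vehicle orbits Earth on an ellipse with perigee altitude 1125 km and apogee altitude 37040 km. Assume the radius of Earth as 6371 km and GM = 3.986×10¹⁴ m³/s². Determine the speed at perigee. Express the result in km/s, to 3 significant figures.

v ≈ 9.52 km/s

r_p = 6371 + 1125 = 7496.0 km = 7.4960×10⁶ m.
r_a = 6371 + 37040 = 43411 km = 4.3411×10⁷ m.
Semi-major axis a = (r_p + r_a)/2 = 25454 km = 2.545×10⁷ m.
Vis-viva: v² = μ(2/r − 1/a) = 3.986×10¹⁴ × (2.668×10⁻⁷ − 3.929×10⁻⁸) = 9.069×10⁷ m²/s².
v = 9523 m/s = 9.523 km/s.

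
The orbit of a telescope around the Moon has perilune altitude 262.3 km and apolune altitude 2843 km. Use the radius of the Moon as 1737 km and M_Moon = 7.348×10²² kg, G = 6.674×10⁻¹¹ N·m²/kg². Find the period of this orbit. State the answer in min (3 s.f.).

T ≈ 282 min

μ = GM = 6.674×10⁻¹¹ × 7.348×10²² = 4.904×10¹² m³/s².
r_p = 1737 + 262.3 = 1999.3 km = 1.9993×10⁶ m.
r_a = 1737 + 2843 = 4580.0 km = 4.5800×10⁶ m.
Semi-major axis a = (r_p + r_a)/2 = (1999.3 + 4580.0)/2 = 3289.7 km = 3.290×10⁶ m.
By Kepler's third law T = 2π√(a³/μ) = 2π × 2.694×10³ = 1.693×10⁴ s.
= 282.1 min.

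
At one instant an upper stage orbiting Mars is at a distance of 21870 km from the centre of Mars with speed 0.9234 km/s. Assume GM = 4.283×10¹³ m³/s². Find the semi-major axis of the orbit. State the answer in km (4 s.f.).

r = 2.187×10⁷ m.
Specific orbital energy ε = v²/2 − μ/r = (923.4)²/2 − 4.283×10¹³/2.187×10⁷ = -1.532×10⁶ J/kg.
Since ε = −μ/(2a), a = −μ/(2ε) = 1.398×10⁷ m = 13978 km.

a ≈ 13980 km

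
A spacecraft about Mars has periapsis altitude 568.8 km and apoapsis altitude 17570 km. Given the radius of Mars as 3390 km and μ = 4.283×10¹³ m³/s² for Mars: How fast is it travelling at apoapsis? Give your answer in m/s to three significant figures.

v ≈ 806 m/s

r_p = 3390 + 568.8 = 3958.8 km = 3.9588×10⁶ m.
r_a = 3390 + 17570 = 20960 km = 2.0960×10⁷ m.
Semi-major axis a = (r_p + r_a)/2 = 12459 km = 1.246×10⁷ m.
Vis-viva: v² = μ(2/r − 1/a) = 4.283×10¹³ × (9.542×10⁻⁸ − 8.026×10⁻⁸) = 6.493×10⁵ m²/s².
v = 805.8 m/s.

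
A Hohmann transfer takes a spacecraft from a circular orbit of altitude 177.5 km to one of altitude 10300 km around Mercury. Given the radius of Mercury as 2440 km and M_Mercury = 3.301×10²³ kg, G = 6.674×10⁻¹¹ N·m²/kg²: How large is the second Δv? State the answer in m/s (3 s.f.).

Δv ≈ 547 m/s

μ = GM = 6.674×10⁻¹¹ × 3.301×10²³ = 2.203×10¹³ m³/s².
r₁ = 2440 + 177.5 = 2617.5 km = 2.6175×10⁶ m.
r₂ = 2440 + 10300 = 12740 km = 1.2740×10⁷ m.
Transfer ellipse a_t = (r₁ + r₂)/2 = 7.679×10⁶ m.
At r₁: circular v_c1 = √(μ/r₁) = 2901 m/s; transfer-periherm v_p = √[μ(2/r₁ − 1/a_t)] = 3737 m/s.
At r₂: circular v_c2 = √(μ/r₂) = 1315 m/s; transfer-apoherm v_a = √[μ(2/r₂ − 1/a_t)] = 767.8 m/s.
Δv₂ = v_c2 − v_a = 547.2 m/s.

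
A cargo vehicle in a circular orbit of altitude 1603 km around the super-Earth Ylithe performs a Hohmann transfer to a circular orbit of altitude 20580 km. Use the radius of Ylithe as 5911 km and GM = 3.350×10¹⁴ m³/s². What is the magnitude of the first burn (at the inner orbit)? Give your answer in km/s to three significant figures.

r₁ = 5911 + 1603 = 7514.0 km = 7.5140×10⁶ m.
r₂ = 5911 + 20580 = 26491 km = 2.6491×10⁷ m.
Transfer ellipse a_t = (r₁ + r₂)/2 = 1.700×10⁷ m.
At r₁: circular v_c1 = √(μ/r₁) = 6677 m/s; transfer-periapsis v_p = √[μ(2/r₁ − 1/a_t)] = 8335 m/s.
Δv₁ = v_p − v_c1 = 1657 m/s.
= 1.657 km/s.

Δv ≈ 1.66 km/s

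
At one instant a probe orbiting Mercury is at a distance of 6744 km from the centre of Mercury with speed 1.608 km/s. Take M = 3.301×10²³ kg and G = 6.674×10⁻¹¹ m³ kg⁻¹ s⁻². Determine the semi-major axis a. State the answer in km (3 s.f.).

μ = GM = 6.674×10⁻¹¹ × 3.301×10²³ = 2.203×10¹³ m³/s².
r = 6.744×10⁶ m.
Specific orbital energy ε = v²/2 − μ/r = (1608)²/2 − 2.203×10¹³/6.744×10⁶ = -1.974×10⁶ J/kg.
Since ε = −μ/(2a), a = −μ/(2ε) = 5.581×10⁶ m = 5580.5 km.

a ≈ 5580 km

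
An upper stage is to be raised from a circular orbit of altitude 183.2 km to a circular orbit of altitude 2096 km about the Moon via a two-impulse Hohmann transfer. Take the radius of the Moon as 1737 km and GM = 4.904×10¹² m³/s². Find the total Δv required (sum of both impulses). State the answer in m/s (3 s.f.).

r₁ = 1737 + 183.2 = 1920.2 km = 1.9202×10⁶ m.
r₂ = 1737 + 2096 = 3833.0 km = 3.8330×10⁶ m.
Transfer ellipse a_t = (r₁ + r₂)/2 = 2.877×10⁶ m.
At r₁: circular v_c1 = √(μ/r₁) = 1598 m/s; transfer-perilune v_p = √[μ(2/r₁ − 1/a_t)] = 1845 m/s.
Δv₁ = v_p − v_c1 = 246.6 m/s.
At r₂: circular v_c2 = √(μ/r₂) = 1131 m/s; transfer-apolune v_a = √[μ(2/r₂ − 1/a_t)] = 924.1 m/s.
Δv₂ = v_c2 − v_a = 207.0 m/s.
Total Δv = Δv₁ + Δv₂ = 453.6 m/s.

Δv_total ≈ 454 m/s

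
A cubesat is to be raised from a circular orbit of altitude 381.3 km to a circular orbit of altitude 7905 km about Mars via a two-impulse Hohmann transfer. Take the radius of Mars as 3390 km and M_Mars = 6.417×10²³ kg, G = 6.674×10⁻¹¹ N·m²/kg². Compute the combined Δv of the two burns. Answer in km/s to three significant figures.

μ = GM = 6.674×10⁻¹¹ × 6.417×10²³ = 4.283×10¹³ m³/s².
r₁ = 3390 + 381.3 = 3771.3 km = 3.7713×10⁶ m.
r₂ = 3390 + 7905 = 11295 km = 1.1295×10⁷ m.
Transfer ellipse a_t = (r₁ + r₂)/2 = 7.533×10⁶ m.
At r₁: circular v_c1 = √(μ/r₁) = 3370 m/s; transfer-periapsis v_p = √[μ(2/r₁ − 1/a_t)] = 4126 m/s.
Δv₁ = v_p − v_c1 = 756.5 m/s.
At r₂: circular v_c2 = √(μ/r₂) = 1947 m/s; transfer-apoapsis v_a = √[μ(2/r₂ − 1/a_t)] = 1378 m/s.
Δv₂ = v_c2 − v_a = 569.5 m/s.
Total Δv = Δv₁ + Δv₂ = 1326 m/s = 1.326 km/s.

Δv_total ≈ 1.33 km/s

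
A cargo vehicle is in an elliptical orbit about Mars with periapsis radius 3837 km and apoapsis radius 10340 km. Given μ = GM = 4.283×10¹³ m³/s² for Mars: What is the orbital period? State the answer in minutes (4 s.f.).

Semi-major axis a = (r_p + r_a)/2 = (3837.0 + 10340)/2 = 7088.5 km = 7.088×10⁶ m.
By Kepler's third law T = 2π√(a³/μ) = 2π × 2.884×10³ = 1.812×10⁴ s.
= 302.0 minutes.

T ≈ 302.0 minutes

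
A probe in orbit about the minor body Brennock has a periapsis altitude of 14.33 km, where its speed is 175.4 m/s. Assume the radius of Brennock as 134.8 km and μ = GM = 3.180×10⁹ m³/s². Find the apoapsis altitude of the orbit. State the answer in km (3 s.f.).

r_p = 134.8 + 14.33 = 149.13 km = 1.491×10⁵ m.
Specific energy ε = v²/2 − μ/r = -5.941×10³ J/kg, so a = −μ/(2ε) = 2.676×10⁵ m.
The apsides satisfy r_p + r_a = 2a, so the apoapsis radius is 2a − r_p = 3.861×10⁵ m = 386.12 km.
Apoapsis altitude = 386.12 − 134.8 = 251.32 km.

apoapsis altitude ≈ 251 km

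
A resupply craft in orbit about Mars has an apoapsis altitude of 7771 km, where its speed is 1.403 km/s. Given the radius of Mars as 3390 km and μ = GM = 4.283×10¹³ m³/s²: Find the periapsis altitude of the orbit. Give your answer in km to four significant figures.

periapsis altitude ≈ 459.9 km

r_a = 3390 + 7771 = 11161 km = 1.116×10⁷ m.
Specific energy ε = v²/2 − μ/r = -2.853×10⁶ J/kg, so a = −μ/(2ε) = 7.505×10⁶ m.
The apsides satisfy r_p + r_a = 2a, so the periapsis radius is 2a − r_a = 3.850×10⁶ m = 3849.9 km.
Periapsis altitude = 3849.9 − 3390 = 459.87 km.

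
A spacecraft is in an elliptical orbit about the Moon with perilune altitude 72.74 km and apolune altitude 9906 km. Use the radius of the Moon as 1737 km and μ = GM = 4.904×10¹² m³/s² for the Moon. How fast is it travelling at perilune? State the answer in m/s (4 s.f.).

v ≈ 2166 m/s

r_p = 1737 + 72.74 = 1809.7 km = 1.8097×10⁶ m.
r_a = 1737 + 9906 = 11643 km = 1.1643×10⁷ m.
Semi-major axis a = (r_p + r_a)/2 = 6726.4 km = 6.726×10⁶ m.
Vis-viva: v² = μ(2/r − 1/a) = 4.904×10¹² × (1.105×10⁻⁶ − 1.487×10⁻⁷) = 4.690×10⁶ m²/s².
v = 2166 m/s.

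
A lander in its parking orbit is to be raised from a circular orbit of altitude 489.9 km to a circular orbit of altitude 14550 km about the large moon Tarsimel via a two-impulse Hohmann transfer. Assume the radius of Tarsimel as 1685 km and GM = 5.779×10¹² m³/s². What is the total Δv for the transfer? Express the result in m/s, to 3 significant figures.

Δv_total ≈ 841 m/s

r₁ = 1685 + 489.9 = 2174.9 km = 2.1749×10⁶ m.
r₂ = 1685 + 14550 = 16235 km = 1.6235×10⁷ m.
Transfer ellipse a_t = (r₁ + r₂)/2 = 9.205×10⁶ m.
At r₁: circular v_c1 = √(μ/r₁) = 1630 m/s; transfer-periapsis v_p = √[μ(2/r₁ − 1/a_t)] = 2165 m/s.
Δv₁ = v_p − v_c1 = 534.8 m/s.
At r₂: circular v_c2 = √(μ/r₂) = 596.6 m/s; transfer-apoapsis v_a = √[μ(2/r₂ − 1/a_t)] = 290.0 m/s.
Δv₂ = v_c2 − v_a = 306.6 m/s.
Total Δv = Δv₁ + Δv₂ = 841.4 m/s.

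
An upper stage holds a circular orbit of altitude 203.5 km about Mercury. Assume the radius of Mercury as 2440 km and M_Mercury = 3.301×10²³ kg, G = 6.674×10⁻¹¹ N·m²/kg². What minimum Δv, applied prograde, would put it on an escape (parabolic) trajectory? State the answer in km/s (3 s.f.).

μ = GM = 6.674×10⁻¹¹ × 3.301×10²³ = 2.203×10¹³ m³/s².
r = 2440 + 203.5 = 2643.5 km = 2.6435×10⁶ m.
Circular speed v_c = √(μ/r) = 2887 m/s.
Escape speed v_esc = √(2μ/r) = √2 × v_c = 4083 m/s.
Δv = v_esc − v_c = 1196 m/s = 1.196 km/s.

Δv ≈ 1.20 km/s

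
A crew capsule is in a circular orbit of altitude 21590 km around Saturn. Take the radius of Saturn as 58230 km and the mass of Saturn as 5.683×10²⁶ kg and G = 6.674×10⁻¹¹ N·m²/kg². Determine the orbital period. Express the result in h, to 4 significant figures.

μ = GM = 6.674×10⁻¹¹ × 5.683×10²⁶ = 3.793×10¹⁶ m³/s².
r = 58230 + 21590 = 79820 km = 7.9820×10⁷ m.
Kepler's third law: T = 2π√(r³/μ) = 2π√((7.982×10⁷)³ / 3.793×10¹⁶).
r³/μ = 1.341×10⁷ s², so T = 2π × 3.662×10³ = 2.301×10⁴ s.
Converting: 2.301×10⁴ s ÷ 3600 = 6.391 h.

T ≈ 6.391 h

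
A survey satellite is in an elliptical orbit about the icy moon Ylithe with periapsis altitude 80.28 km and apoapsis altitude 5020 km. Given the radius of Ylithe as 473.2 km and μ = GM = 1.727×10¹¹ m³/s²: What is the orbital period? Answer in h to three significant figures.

r_p = 473.2 + 80.28 = 553.48 km = 5.5348×10⁵ m.
r_a = 473.2 + 5020 = 5493.2 km = 5.4932×10⁶ m.
Semi-major axis a = (r_p + r_a)/2 = (553.48 + 5493.2)/2 = 3023.3 km = 3.023×10⁶ m.
By Kepler's third law T = 2π√(a³/μ) = 2π × 1.265×10⁴ = 7.948×10⁴ s.
= 22.08 h.

T ≈ 22.1 h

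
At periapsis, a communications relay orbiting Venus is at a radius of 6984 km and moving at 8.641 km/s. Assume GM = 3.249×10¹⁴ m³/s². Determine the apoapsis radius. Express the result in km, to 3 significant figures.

r_p = 6.984×10⁶ m.
Specific energy ε = v²/2 − μ/r = -9.187×10⁶ J/kg, so a = −μ/(2ε) = 1.768×10⁷ m.
The apsides satisfy r_p + r_a = 2a, so the apoapsis radius is 2a − r_p = 2.838×10⁷ m = 28381 km.

apoapsis radius ≈ 28400 km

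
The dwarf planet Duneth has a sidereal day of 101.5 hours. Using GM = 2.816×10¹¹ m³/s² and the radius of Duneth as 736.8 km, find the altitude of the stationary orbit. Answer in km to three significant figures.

h_sync ≈ 9100 km

T = 101.5 hours = 3.654×10⁵ s.
A synchronous orbit has period T, so by Kepler's third law a = (μT²/4π²)^(1/3).
μT²/4π² = 2.816×10¹¹ × (3.654×10⁵)² / 39.48 = 9.524×10²⁰ m³.
a = 9.839×10⁶ m = 9838.7 km.
Altitude h = a − R = 9838.7 − 736.8 = 9101.9 km.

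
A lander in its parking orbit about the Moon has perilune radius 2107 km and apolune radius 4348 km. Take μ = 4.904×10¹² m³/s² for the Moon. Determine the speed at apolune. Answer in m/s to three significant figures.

Semi-major axis a = (r_p + r_a)/2 = 3227.5 km = 3.228×10⁶ m.
Vis-viva: v² = μ(2/r − 1/a) = 4.904×10¹² × (4.600×10⁻⁷ − 3.098×10⁻⁷) = 7.363×10⁵ m²/s².
v = 858.1 m/s.

v ≈ 858 m/s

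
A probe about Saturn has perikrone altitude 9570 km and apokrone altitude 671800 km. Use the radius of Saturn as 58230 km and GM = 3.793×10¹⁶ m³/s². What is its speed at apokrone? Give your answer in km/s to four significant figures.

v ≈ 2.972 km/s

r_p = 58230 + 9570 = 67800 km = 6.7800×10⁷ m.
r_a = 58230 + 671800 = 730030 km = 7.3003×10⁸ m.
Semi-major axis a = (r_p + r_a)/2 = 3.9892×10⁵ km = 3.989×10⁸ m.
Vis-viva: v² = μ(2/r − 1/a) = 3.793×10¹⁶ × (2.740×10⁻⁹ − 2.507×10⁻⁹) = 8.831×10⁶ m²/s².
v = 2972 m/s = 2.972 km/s.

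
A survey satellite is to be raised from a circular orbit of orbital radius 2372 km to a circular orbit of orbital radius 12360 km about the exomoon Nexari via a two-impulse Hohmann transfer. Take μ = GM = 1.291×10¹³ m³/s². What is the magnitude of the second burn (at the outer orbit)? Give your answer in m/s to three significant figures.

Δv ≈ 442 m/s

r₁ = 2372 km = 2.372×10⁶ m.
r₂ = 12360 km = 1.236×10⁷ m.
Transfer ellipse a_t = (r₁ + r₂)/2 = 7.366×10⁶ m.
At r₁: circular v_c1 = √(μ/r₁) = 2333 m/s; transfer-periapsis v_p = √[μ(2/r₁ − 1/a_t)] = 3022 m/s.
At r₂: circular v_c2 = √(μ/r₂) = 1022 m/s; transfer-apoapsis v_a = √[μ(2/r₂ − 1/a_t)] = 580.0 m/s.
Δv₂ = v_c2 − v_a = 442.1 m/s.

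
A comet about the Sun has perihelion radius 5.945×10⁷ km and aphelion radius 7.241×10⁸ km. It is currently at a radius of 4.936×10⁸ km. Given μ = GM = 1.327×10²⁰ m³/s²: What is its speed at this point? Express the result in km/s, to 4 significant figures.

Semi-major axis a = (r_p + r_a)/2 = 3.9178×10⁸ km = 3.918×10¹¹ m.
Vis-viva: v² = μ(2/r − 1/a) = 1.327×10²⁰ × (4.052×10⁻¹² − 2.552×10⁻¹²) = 1.990×10⁸ m²/s².
v = 14110 m/s = 14.11 km/s.

v ≈ 14.11 km/s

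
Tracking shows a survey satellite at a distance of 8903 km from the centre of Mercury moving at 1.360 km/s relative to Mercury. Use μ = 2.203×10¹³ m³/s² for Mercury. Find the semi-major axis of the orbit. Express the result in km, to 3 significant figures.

r = 8.903×10⁶ m.
Vis-viva rearranged: 1/a = 2/r − v²/μ = 2.246×10⁻⁷ − 8.396×10⁻⁸ = 1.407×10⁻⁷ m⁻¹.
a = 7.108×10⁶ m = 7108.1 km.

a ≈ 7110 km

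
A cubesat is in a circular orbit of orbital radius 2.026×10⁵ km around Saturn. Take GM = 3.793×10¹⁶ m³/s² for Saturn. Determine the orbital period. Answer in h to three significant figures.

r = 2.026×10⁵ km = 2.026×10⁸ m.
Kepler's third law: T = 2π√(r³/μ) = 2π√((2.026×10⁸)³ / 3.793×10¹⁶).
r³/μ = 2.192×10⁸ s², so T = 2π × 1.481×10⁴ = 9.304×10⁴ s.
Converting: 9.304×10⁴ s ÷ 3600 = 25.84 h.

T ≈ 25.8 h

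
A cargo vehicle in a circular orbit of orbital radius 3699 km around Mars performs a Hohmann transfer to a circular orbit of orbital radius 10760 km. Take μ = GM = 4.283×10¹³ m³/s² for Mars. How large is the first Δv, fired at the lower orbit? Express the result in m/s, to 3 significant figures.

Δv ≈ 749 m/s

r₁ = 3699 km = 3.699×10⁶ m.
r₂ = 10760 km = 1.076×10⁷ m.
Transfer ellipse a_t = (r₁ + r₂)/2 = 7.230×10⁶ m.
At r₁: circular v_c1 = √(μ/r₁) = 3403 m/s; transfer-periapsis v_p = √[μ(2/r₁ − 1/a_t)] = 4151 m/s.
Δv₁ = v_p − v_c1 = 748.5 m/s.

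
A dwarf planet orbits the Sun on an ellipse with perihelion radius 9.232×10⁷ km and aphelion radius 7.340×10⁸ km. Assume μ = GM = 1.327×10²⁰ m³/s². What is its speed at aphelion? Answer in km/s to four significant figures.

v ≈ 6.356 km/s

Semi-major axis a = (r_p + r_a)/2 = 4.1316×10⁸ km = 4.132×10¹¹ m.
Vis-viva: v² = μ(2/r − 1/a) = 1.327×10²⁰ × (2.725×10⁻¹² − 2.420×10⁻¹²) = 4.040×10⁷ m²/s².
v = 6356 m/s = 6.356 km/s.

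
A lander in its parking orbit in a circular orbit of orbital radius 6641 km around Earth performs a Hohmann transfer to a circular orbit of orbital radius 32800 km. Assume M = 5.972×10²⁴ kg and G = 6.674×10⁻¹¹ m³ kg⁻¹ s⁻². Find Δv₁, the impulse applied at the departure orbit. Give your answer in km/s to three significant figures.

μ = GM = 6.674×10⁻¹¹ × 5.972×10²⁴ = 3.986×10¹⁴ m³/s².
r₁ = 6641 km = 6.641×10⁶ m.
r₂ = 32800 km = 3.280×10⁷ m.
Transfer ellipse a_t = (r₁ + r₂)/2 = 1.972×10⁷ m.
At r₁: circular v_c1 = √(μ/r₁) = 7747 m/s; transfer-perigee v_p = √[μ(2/r₁ − 1/a_t)] = 9991 m/s.
Δv₁ = v_p − v_c1 = 2244 m/s.
= 2.244 km/s.

Δv ≈ 2.24 km/s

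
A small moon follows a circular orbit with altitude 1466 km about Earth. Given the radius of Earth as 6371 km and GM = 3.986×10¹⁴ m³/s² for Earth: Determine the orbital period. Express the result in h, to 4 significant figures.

r = 6371 + 1466 = 7837.0 km = 7.8370×10⁶ m.
Kepler's third law: T = 2π√(r³/μ) = 2π√((7.837×10⁶)³ / 3.986×10¹⁴).
r³/μ = 1.208×10⁶ s², so T = 2π × 1.099×10³ = 6.905×10³ s.
Converting: 6.905×10³ s ÷ 3600 = 1.918 h.

T ≈ 1.918 h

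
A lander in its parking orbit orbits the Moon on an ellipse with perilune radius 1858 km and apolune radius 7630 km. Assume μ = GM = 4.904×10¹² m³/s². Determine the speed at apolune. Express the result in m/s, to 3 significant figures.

Semi-major axis a = (r_p + r_a)/2 = 4744.0 km = 4.744×10⁶ m.
Vis-viva: v² = μ(2/r − 1/a) = 4.904×10¹² × (2.621×10⁻⁷ − 2.108×10⁻⁷) = 2.517×10⁵ m²/s².
v = 501.7 m/s.

v ≈ 502 m/s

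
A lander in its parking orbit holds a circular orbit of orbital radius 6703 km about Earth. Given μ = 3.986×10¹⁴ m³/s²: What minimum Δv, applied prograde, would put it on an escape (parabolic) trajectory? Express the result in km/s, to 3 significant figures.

Δv ≈ 3.19 km/s

r = 6703 km = 6.703×10⁶ m.
Circular speed v_c = √(μ/r) = 7711 m/s.
Escape speed v_esc = √(2μ/r) = √2 × v_c = 10910 m/s.
Δv = v_esc − v_c = 3194 m/s = 3.194 km/s.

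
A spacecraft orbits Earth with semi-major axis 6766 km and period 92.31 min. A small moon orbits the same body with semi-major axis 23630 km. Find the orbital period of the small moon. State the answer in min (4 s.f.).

Kepler's third law: T² ∝ a³, so T₂ = T₁ (a₂/a₁)^(3/2).
a₂/a₁ = 3.492, (a₂/a₁)^(3/2) = 6.527.
T₂ = 92.31 × 6.527 = 602.5 min.

T₂ ≈ 602.5 min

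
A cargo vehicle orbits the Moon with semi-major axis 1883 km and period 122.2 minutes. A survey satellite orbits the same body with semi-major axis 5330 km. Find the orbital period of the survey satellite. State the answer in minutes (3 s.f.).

T₂ ≈ 582 minutes

Kepler's third law: T² ∝ a³, so T₂ = T₁ (a₂/a₁)^(3/2).
a₂/a₁ = 2.831, (a₂/a₁)^(3/2) = 4.762.
T₂ = 122.2 × 4.762 = 582.0 minutes.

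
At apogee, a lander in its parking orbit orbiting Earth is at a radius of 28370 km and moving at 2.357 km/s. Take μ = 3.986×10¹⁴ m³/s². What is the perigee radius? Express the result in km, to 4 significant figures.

r_a = 2.837×10⁷ m.
Specific energy ε = v²/2 − μ/r = -1.127×10⁷ J/kg, so a = −μ/(2ε) = 1.768×10⁷ m.
The apsides satisfy r_p + r_a = 2a, so the perigee radius is 2a − r_a = 6.991×10⁶ m = 6990.9 km.

perigee radius ≈ 6991 km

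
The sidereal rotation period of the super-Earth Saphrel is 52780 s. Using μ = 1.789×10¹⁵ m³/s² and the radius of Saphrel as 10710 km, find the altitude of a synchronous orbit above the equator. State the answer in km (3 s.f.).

h_sync ≈ 39500 km

A synchronous orbit has period T, so by Kepler's third law a = (μT²/4π²)^(1/3).
μT²/4π² = 1.789×10¹⁵ × (5.278×10⁴)² / 39.48 = 1.262×10²³ m³.
a = 5.016×10⁷ m = 50164 km.
Altitude h = a − R = 50164 − 10710 = 39454 km.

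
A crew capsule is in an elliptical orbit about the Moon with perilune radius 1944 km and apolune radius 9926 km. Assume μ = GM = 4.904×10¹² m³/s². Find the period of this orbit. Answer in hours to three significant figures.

Semi-major axis a = (r_p + r_a)/2 = (1944.0 + 9926.0)/2 = 5935.0 km = 5.935×10⁶ m.
By Kepler's third law T = 2π√(a³/μ) = 2π × 6.529×10³ = 4.102×10⁴ s.
= 11.40 hours.

T ≈ 11.4 hours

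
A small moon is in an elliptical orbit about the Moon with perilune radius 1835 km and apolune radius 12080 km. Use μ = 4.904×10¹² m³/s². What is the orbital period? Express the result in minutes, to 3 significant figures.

Semi-major axis a = (r_p + r_a)/2 = (1835.0 + 12080)/2 = 6957.5 km = 6.958×10⁶ m.
By Kepler's third law T = 2π√(a³/μ) = 2π × 8.287×10³ = 5.207×10⁴ s.
= 867.8 minutes.

T ≈ 868 minutes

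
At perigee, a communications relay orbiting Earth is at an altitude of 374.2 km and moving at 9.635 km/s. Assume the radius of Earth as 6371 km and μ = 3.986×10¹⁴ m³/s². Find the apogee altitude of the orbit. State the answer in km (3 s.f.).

apogee altitude ≈ 18300 km

r_p = 6371 + 374.2 = 6745.2 km = 6.745×10⁶ m.
Specific energy ε = v²/2 − μ/r = -1.268×10⁷ J/kg, so a = −μ/(2ε) = 1.572×10⁷ m.
The apsides satisfy r_p + r_a = 2a, so the apogee radius is 2a − r_p = 2.470×10⁷ m = 24697 km.
Apogee altitude = 24697 − 6371 = 18326 km.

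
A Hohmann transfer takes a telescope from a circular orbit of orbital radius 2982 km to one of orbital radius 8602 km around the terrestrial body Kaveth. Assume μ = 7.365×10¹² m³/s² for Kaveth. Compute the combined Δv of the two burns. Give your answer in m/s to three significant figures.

r₁ = 2982 km = 2.982×10⁶ m.
r₂ = 8602 km = 8.602×10⁶ m.
Transfer ellipse a_t = (r₁ + r₂)/2 = 5.792×10⁶ m.
At r₁: circular v_c1 = √(μ/r₁) = 1572 m/s; transfer-periapsis v_p = √[μ(2/r₁ − 1/a_t)] = 1915 m/s.
Δv₁ = v_p − v_c1 = 343.7 m/s.
At r₂: circular v_c2 = √(μ/r₂) = 925.3 m/s; transfer-apoapsis v_a = √[μ(2/r₂ − 1/a_t)] = 663.9 m/s.
Δv₂ = v_c2 − v_a = 261.4 m/s.
Total Δv = Δv₁ + Δv₂ = 605.0 m/s.

Δv_total ≈ 605 m/s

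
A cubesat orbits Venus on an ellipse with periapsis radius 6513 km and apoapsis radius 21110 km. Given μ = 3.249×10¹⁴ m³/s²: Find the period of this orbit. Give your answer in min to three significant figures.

Semi-major axis a = (r_p + r_a)/2 = (6513.0 + 21110)/2 = 13812 km = 1.381×10⁷ m.
By Kepler's third law T = 2π√(a³/μ) = 2π × 2.848×10³ = 1.789×10⁴ s.
= 298.2 min.

T ≈ 298 min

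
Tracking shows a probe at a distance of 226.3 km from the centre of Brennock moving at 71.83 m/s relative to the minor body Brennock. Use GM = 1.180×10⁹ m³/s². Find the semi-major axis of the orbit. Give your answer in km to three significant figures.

r = 2.263×10⁵ m.
Vis-viva rearranged: 1/a = 2/r − v²/μ = 8.838×10⁻⁶ − 4.372×10⁻⁶ = 4.465×10⁻⁶ m⁻¹.
a = 2.239×10⁵ m = 223.95 km.

a ≈ 224 km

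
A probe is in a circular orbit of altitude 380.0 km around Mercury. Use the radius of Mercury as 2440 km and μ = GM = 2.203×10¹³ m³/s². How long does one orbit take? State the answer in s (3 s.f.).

r = 2440 + 380.0 = 2820.0 km = 2.8200×10⁶ m.
Kepler's third law: T = 2π√(r³/μ) = 2π√((2.820×10⁶)³ / 2.203×10¹³).
r³/μ = 1.018×10⁶ s², so T = 2π × 1.009×10³ = 6.339×10³ s.

T ≈ 6340 s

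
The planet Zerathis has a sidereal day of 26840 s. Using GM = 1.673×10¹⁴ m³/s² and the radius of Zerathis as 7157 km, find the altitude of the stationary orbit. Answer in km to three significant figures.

A synchronous orbit has period T, so by Kepler's third law a = (μT²/4π²)^(1/3).
μT²/4π² = 1.673×10¹⁴ × (2.684×10⁴)² / 39.48 = 3.053×10²¹ m³.
a = 1.451×10⁷ m = 14507 km.
Altitude h = a − R = 14507 − 7157 = 7349.6 km.

h_sync ≈ 7350 km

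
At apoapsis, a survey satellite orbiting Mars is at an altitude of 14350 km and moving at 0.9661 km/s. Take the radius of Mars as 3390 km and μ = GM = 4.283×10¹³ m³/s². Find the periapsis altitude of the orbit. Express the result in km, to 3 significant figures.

periapsis altitude ≈ 861 km

r_a = 3390 + 14350 = 17740 km = 1.774×10⁷ m.
Specific energy ε = v²/2 − μ/r = -1.948×10⁶ J/kg, so a = −μ/(2ε) = 1.100×10⁷ m.
The apsides satisfy r_p + r_a = 2a, so the periapsis radius is 2a − r_a = 4.251×10⁶ m = 4250.7 km.
Periapsis altitude = 4250.7 − 3390 = 860.68 km.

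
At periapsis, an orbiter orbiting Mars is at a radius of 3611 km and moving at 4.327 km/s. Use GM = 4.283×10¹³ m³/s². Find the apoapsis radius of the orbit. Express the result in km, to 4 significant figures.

apoapsis radius ≈ 13520 km

r_p = 3.611×10⁶ m.
Specific energy ε = v²/2 − μ/r = -2.500×10⁶ J/kg, so a = −μ/(2ε) = 8.568×10⁶ m.
The apsides satisfy r_p + r_a = 2a, so the apoapsis radius is 2a − r_p = 1.352×10⁷ m = 13524 km.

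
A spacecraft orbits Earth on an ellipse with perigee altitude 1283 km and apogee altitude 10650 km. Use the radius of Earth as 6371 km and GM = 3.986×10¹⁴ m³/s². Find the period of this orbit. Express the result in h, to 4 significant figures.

T ≈ 3.788 h

r_p = 6371 + 1283 = 7654.0 km = 7.6540×10⁶ m.
r_a = 6371 + 10650 = 17021 km = 1.7021×10⁷ m.
Semi-major axis a = (r_p + r_a)/2 = (7654.0 + 17021)/2 = 12338 km = 1.234×10⁷ m.
By Kepler's third law T = 2π√(a³/μ) = 2π × 2.171×10³ = 1.364×10⁴ s.
= 3.788 h.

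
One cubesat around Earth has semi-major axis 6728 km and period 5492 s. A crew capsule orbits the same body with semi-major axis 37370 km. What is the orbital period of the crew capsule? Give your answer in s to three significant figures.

Kepler's third law: T² ∝ a³, so T₂ = T₁ (a₂/a₁)^(3/2).
a₂/a₁ = 5.554, (a₂/a₁)^(3/2) = 13.09.
T₂ = 5492 × 13.09 = 71890 s.

T₂ ≈ 71900 s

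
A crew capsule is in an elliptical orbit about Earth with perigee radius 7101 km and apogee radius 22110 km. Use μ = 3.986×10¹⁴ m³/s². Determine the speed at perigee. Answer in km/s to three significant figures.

v ≈ 9.22 km/s

Semi-major axis a = (r_p + r_a)/2 = 14606 km = 1.461×10⁷ m.
Vis-viva: v² = μ(2/r − 1/a) = 3.986×10¹⁴ × (2.817×10⁻⁷ − 6.847×10⁻⁸) = 8.497×10⁷ m²/s².
v = 9218 m/s = 9.218 km/s.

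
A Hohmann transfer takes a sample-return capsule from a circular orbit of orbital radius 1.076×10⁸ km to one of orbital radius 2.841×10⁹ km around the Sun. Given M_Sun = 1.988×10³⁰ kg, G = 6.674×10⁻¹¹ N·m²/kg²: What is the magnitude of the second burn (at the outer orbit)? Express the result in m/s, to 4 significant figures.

μ = GM = 6.674×10⁻¹¹ × 1.988×10³⁰ = 1.327×10²⁰ m³/s².
r₁ = 1.076×10⁸ km = 1.076×10¹¹ m.
r₂ = 2.841×10⁹ km = 2.841×10¹² m.
Transfer ellipse a_t = (r₁ + r₂)/2 = 1.474×10¹² m.
At r₁: circular v_c1 = √(μ/r₁) = 35120 m/s; transfer-perihelion v_p = √[μ(2/r₁ − 1/a_t)] = 48750 m/s.
At r₂: circular v_c2 = √(μ/r₂) = 6834 m/s; transfer-aphelion v_a = √[μ(2/r₂ − 1/a_t)] = 1846 m/s.
Δv₂ = v_c2 − v_a = 4988 m/s.

Δv ≈ 4988 m/s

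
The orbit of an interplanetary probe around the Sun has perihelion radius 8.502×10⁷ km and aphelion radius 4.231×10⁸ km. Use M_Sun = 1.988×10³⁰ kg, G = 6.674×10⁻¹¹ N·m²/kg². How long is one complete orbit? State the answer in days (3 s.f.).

μ = GM = 6.674×10⁻¹¹ × 1.988×10³⁰ = 1.327×10²⁰ m³/s².
Semi-major axis a = (r_p + r_a)/2 = (8.5020×10⁷ + 4.2310×10⁸)/2 = 2.5406×10⁸ km = 2.541×10¹¹ m.
By Kepler's third law T = 2π√(a³/μ) = 2π × 1.112×10⁷ = 6.985×10⁷ s.
= 808.5 days.

T ≈ 808 days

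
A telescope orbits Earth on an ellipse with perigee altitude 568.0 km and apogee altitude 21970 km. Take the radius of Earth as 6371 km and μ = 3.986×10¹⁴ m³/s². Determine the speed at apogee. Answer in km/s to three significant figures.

r_p = 6371 + 568.0 = 6939.0 km = 6.9390×10⁶ m.
r_a = 6371 + 21970 = 28341 km = 2.8341×10⁷ m.
Semi-major axis a = (r_p + r_a)/2 = 17640 km = 1.764×10⁷ m.
Vis-viva: v² = μ(2/r − 1/a) = 3.986×10¹⁴ × (7.057×10⁻⁸ − 5.669×10⁻⁸) = 5.532×10⁶ m²/s².
v = 2352 m/s = 2.352 km/s.

v ≈ 2.35 km/s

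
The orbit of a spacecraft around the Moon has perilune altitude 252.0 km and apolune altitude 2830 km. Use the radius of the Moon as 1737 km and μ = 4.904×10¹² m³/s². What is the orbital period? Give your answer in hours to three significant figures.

T ≈ 4.68 hours

r_p = 1737 + 252.0 = 1989.0 km = 1.9890×10⁶ m.
r_a = 1737 + 2830 = 4567.0 km = 4.5670×10⁶ m.
Semi-major axis a = (r_p + r_a)/2 = (1989.0 + 4567.0)/2 = 3278.0 km = 3.278×10⁶ m.
By Kepler's third law T = 2π√(a³/μ) = 2π × 2.680×10³ = 1.684×10⁴ s.
= 4.678 hours.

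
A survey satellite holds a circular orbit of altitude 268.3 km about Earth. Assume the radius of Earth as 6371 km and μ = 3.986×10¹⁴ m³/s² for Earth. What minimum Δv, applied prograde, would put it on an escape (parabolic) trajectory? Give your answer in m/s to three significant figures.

Δv ≈ 3210 m/s

r = 6371 + 268.3 = 6639.3 km = 6.6393×10⁶ m.
Circular speed v_c = √(μ/r) = 7748 m/s.
Escape speed v_esc = √(2μ/r) = √2 × v_c = 10960 m/s.
Δv = v_esc − v_c = 3209 m/s.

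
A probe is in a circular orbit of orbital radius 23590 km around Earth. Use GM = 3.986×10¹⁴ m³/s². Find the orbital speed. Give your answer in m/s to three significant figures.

r = 23590 km = 2.359×10⁷ m.
For a circular orbit v = √(μ/r) = √(3.986×10¹⁴ / 2.359×10⁷) = √(1.690×10⁷) = 4111 m/s.

v ≈ 4110 m/s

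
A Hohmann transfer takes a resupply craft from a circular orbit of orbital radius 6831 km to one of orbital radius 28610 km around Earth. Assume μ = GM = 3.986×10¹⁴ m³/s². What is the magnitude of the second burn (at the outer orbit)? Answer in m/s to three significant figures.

Δv ≈ 1420 m/s

r₁ = 6831 km = 6.831×10⁶ m.
r₂ = 28610 km = 2.861×10⁷ m.
Transfer ellipse a_t = (r₁ + r₂)/2 = 1.772×10⁷ m.
At r₁: circular v_c1 = √(μ/r₁) = 7639 m/s; transfer-perigee v_p = √[μ(2/r₁ − 1/a_t)] = 9706 m/s.
At r₂: circular v_c2 = √(μ/r₂) = 3733 m/s; transfer-apogee v_a = √[μ(2/r₂ − 1/a_t)] = 2317 m/s.
Δv₂ = v_c2 − v_a = 1415 m/s.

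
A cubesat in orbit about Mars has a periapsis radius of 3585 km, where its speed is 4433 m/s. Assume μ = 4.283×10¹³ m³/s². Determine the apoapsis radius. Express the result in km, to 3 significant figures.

r_p = 3.585×10⁶ m.
Specific energy ε = v²/2 − μ/r = -2.121×10⁶ J/kg, so a = −μ/(2ε) = 1.010×10⁷ m.
The apsides satisfy r_p + r_a = 2a, so the apoapsis radius is 2a − r_p = 1.661×10⁷ m = 16606 km.

apoapsis radius ≈ 16600 km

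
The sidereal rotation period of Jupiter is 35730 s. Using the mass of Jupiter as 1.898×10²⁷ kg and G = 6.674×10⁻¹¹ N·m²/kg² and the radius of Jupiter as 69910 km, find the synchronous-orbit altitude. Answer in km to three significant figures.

μ = GM = 6.674×10⁻¹¹ × 1.898×10²⁷ = 1.267×10¹⁷ m³/s².
A synchronous orbit has period T, so by Kepler's third law a = (μT²/4π²)^(1/3).
μT²/4π² = 1.267×10¹⁷ × (3.573×10⁴)² / 39.48 = 4.096×10²⁴ m³.
a = 1.600×10⁸ m = 1.6000×10⁵ km.
Altitude h = a − R = 1.6000×10⁵ − 69910 = 90094 km.

h_sync ≈ 90100 km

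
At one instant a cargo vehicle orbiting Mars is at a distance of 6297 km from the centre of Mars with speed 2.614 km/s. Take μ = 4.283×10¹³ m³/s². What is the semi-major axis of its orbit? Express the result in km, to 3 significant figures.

r = 6.297×10⁶ m.
Specific orbital energy ε = v²/2 − μ/r = (2614)²/2 − 4.283×10¹³/6.297×10⁶ = -3.385×10⁶ J/kg.
Since ε = −μ/(2a), a = −μ/(2ε) = 6.326×10⁶ m = 6326.2 km.

a ≈ 6330 km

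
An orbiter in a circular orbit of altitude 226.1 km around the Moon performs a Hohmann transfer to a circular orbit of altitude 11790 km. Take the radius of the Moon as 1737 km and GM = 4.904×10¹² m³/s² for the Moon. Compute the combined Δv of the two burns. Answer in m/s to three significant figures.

r₁ = 1737 + 226.1 = 1963.1 km = 1.9631×10⁶ m.
r₂ = 1737 + 11790 = 13527 km = 1.3527×10⁷ m.
Transfer ellipse a_t = (r₁ + r₂)/2 = 7.745×10⁶ m.
At r₁: circular v_c1 = √(μ/r₁) = 1581 m/s; transfer-perilune v_p = √[μ(2/r₁ − 1/a_t)] = 2089 m/s.
Δv₁ = v_p − v_c1 = 508.2 m/s.
At r₂: circular v_c2 = √(μ/r₂) = 602.1 m/s; transfer-apolune v_a = √[μ(2/r₂ − 1/a_t)] = 303.1 m/s.
Δv₂ = v_c2 − v_a = 299.0 m/s.
Total Δv = Δv₁ + Δv₂ = 807.2 m/s.

Δv_total ≈ 807 m/s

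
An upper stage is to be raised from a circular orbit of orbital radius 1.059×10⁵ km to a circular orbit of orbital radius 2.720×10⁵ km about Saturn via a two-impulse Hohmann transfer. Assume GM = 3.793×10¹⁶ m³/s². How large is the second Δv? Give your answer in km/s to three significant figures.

Δv ≈ 2.97 km/s

r₁ = 1.059×10⁵ km = 1.059×10⁸ m.
r₂ = 2.720×10⁵ km = 2.720×10⁸ m.
Transfer ellipse a_t = (r₁ + r₂)/2 = 1.890×10⁸ m.
At r₁: circular v_c1 = √(μ/r₁) = 18930 m/s; transfer-perikrone v_p = √[μ(2/r₁ − 1/a_t)] = 22710 m/s.
At r₂: circular v_c2 = √(μ/r₂) = 11810 m/s; transfer-apokrone v_a = √[μ(2/r₂ − 1/a_t)] = 8841 m/s.
Δv₂ = v_c2 − v_a = 2968 m/s.
= 2.968 km/s.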